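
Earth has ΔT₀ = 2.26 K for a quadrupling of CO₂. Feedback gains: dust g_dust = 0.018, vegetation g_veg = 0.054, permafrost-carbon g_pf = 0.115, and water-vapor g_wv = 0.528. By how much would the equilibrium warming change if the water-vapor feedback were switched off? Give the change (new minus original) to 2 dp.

Original: g = 0.715, ΔT = 2.26/(1−0.715) = 7.9298 K.
Without water-vapor: g' = 0.187, ΔT' = 2.26/(1−0.187) = 2.7798 K.
Change = 2.7798 − 7.9298 = -5.15 K.

-5.15 K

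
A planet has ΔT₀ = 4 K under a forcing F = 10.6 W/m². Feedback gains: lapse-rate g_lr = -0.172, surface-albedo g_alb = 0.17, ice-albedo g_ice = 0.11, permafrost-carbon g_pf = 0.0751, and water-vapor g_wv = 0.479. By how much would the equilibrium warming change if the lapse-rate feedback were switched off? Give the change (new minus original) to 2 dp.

Original: g = 0.6621, ΔT = 4/(1−0.6621) = 11.8378 K.
Without lapse-rate: g' = 0.8341, ΔT' = 4/(1−0.8341) = 24.1109 K.
Change = 24.1109 − 11.8378 = 12.27 K.

12.27 K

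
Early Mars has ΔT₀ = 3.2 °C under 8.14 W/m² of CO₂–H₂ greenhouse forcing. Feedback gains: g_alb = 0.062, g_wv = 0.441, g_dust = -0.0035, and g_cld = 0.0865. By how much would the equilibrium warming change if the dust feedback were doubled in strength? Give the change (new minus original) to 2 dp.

Original: g = 0.586, ΔT = 3.2/(1−0.586) = 7.7295 °C.
With doubled dust: g' = 0.5825, ΔT' = 3.2/(1−0.5825) = 7.6647 °C.
Change = 7.6647 − 7.7295 = -0.06 °C.

-0.06 °C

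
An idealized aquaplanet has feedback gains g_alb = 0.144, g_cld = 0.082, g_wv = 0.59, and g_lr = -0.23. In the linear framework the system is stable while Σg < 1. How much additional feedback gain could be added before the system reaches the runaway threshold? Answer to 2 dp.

0.41

Current total gain = 0.144 + 0.082 + 0.59 − 0.23 = 0.586.
Margin to runaway = 1 − 0.586 = 0.41.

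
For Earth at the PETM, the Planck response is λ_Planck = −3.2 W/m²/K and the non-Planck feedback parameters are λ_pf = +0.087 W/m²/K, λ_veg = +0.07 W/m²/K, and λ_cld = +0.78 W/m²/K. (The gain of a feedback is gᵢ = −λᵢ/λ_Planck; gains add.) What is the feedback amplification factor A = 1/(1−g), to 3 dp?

1.414

Convert to gains: g_pf = 0.087/3.2 = 0.02719; g_veg = 0.07/3.2 = 0.02188; g_cld = 0.78/3.2 = 0.2437.
Total gain g = 0.29277.
A = 1/(1 − 0.29277) = 1.414.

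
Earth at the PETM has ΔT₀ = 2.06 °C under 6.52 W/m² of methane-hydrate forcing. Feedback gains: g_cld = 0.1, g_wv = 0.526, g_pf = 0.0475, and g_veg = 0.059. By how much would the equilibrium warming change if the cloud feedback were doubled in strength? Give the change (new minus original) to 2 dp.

Original: g = 0.7325, ΔT = 2.06/(1−0.7325) = 7.7009 °C.
With doubled cloud: g' = 0.8325, ΔT' = 2.06/(1−0.8325) = 12.2985 °C.
Change = 12.2985 − 7.7009 = 4.60 °C.

4.60 °C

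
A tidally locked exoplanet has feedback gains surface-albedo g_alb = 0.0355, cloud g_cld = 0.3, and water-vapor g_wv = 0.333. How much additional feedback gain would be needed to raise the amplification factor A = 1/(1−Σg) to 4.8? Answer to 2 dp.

Current total gain = 0.6685.
Target gain for A = 4.8: g* = 1 − 1/4.8 = 0.7917.
Additional gain needed = 0.7917 − 0.6685 = 0.12.

0.12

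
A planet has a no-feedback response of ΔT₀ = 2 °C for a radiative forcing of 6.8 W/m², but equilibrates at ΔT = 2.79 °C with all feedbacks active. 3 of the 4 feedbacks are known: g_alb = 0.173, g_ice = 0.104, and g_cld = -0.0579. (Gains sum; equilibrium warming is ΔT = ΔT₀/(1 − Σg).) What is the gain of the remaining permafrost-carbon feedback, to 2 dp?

0.06

Amplification A = ΔT/ΔT₀ = 2.79/2 = 1.395.
Total gain g = 1 − 1/A = 1 − 1/1.395 = 0.2832.
Known gains sum to 0.173 + 0.104 − 0.0579 = 0.2191.
g_pf = 0.2832 − 0.2191 = 0.06.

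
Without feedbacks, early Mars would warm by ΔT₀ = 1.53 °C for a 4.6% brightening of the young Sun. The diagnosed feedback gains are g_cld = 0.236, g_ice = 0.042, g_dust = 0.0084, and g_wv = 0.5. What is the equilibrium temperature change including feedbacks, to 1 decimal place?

Total gain g = 0.236 + 0.042 + 0.0084 + 0.5 = 0.7864.
Amplification A = 1/(1 − 0.7864) = 4.682.
ΔT = 1.53 × 4.682 = 7.2 °C.

7.2 °C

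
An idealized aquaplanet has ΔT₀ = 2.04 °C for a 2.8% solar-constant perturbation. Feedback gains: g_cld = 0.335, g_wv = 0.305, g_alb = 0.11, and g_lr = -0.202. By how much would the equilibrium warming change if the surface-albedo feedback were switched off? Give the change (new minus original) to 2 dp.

Original: g = 0.548, ΔT = 2.04/(1−0.548) = 4.5133 °C.
Without surface-albedo: g' = 0.438, ΔT' = 2.04/(1−0.438) = 3.6299 °C.
Change = 3.6299 − 4.5133 = -0.88 °C.

-0.88 °C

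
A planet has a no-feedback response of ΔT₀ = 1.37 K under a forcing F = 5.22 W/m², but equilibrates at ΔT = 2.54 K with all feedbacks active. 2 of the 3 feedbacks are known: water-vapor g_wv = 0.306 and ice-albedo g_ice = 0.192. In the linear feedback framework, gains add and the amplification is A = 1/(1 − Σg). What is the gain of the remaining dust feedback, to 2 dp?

-0.04

Amplification A = ΔT/ΔT₀ = 2.54/1.37 = 1.854.
Total gain g = 1 − 1/A = 1 − 1/1.854 = 0.4606.
Known gains sum to 0.306 + 0.192 = 0.498.
g_dust = 0.4606 − 0.498 = -0.04.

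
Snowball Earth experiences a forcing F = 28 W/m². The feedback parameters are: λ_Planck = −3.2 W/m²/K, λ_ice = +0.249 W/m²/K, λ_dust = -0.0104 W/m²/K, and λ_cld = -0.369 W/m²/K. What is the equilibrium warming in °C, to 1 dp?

Net feedback parameter λ = (−3.2) + (+0.249) + (-0.0104) + (-0.369) = -3.3304 W/m²/K.
ΔT = −F/λ = −28/(-3.3304) = 8.4 °C.

8.4 °C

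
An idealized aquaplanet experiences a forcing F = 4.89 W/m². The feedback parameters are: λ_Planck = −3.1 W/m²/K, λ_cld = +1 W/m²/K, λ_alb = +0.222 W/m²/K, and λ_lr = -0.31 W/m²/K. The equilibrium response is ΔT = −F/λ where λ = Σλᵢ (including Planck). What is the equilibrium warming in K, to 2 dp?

2.23 K

Net feedback parameter λ = (−3.1) + (+1) + (+0.222) + (-0.31) = -2.188 W/m²/K.
ΔT = −F/λ = −4.89/(-2.188) = 2.23 K.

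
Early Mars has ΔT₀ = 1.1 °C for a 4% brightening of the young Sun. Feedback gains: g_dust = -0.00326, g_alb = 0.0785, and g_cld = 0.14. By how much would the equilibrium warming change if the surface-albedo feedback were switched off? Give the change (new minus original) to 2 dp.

Original: g = 0.21524, ΔT = 1.1/(1−0.21524) = 1.4017 °C.
Without surface-albedo: g' = 0.13674, ΔT' = 1.1/(1−0.13674) = 1.2742 °C.
Change = 1.2742 − 1.4017 = -0.13 °C.

-0.13 °C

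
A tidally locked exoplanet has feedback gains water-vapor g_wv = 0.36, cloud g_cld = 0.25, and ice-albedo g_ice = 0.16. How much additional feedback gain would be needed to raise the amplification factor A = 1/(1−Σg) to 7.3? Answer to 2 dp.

Current total gain = 0.77.
Target gain for A = 7.3: g* = 1 − 1/7.3 = 0.863.
Additional gain needed = 0.863 − 0.77 = 0.09.

0.09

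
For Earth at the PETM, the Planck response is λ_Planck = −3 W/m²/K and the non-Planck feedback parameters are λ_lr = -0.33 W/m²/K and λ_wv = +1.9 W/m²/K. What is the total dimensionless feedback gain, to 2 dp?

Convert to gains: g_lr = -0.33/3 = -0.11; g_wv = 1.9/3 = 0.6333.
Total gain g = 0.5233.

0.52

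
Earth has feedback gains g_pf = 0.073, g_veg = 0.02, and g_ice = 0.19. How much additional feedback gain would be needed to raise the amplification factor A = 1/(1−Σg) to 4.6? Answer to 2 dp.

Current total gain = 0.283.
Target gain for A = 4.6: g* = 1 − 1/4.6 = 0.7826.
Additional gain needed = 0.7826 − 0.283 = 0.50.

0.50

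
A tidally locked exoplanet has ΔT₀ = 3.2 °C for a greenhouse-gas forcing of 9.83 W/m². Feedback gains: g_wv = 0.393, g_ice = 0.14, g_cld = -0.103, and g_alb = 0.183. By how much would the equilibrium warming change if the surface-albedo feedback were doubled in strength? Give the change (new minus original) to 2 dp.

7.42 °C

Original: g = 0.613, ΔT = 3.2/(1−0.613) = 8.2687 °C.
With doubled surface-albedo: g' = 0.796, ΔT' = 3.2/(1−0.796) = 15.6863 °C.
Change = 15.6863 − 8.2687 = 7.42 °C.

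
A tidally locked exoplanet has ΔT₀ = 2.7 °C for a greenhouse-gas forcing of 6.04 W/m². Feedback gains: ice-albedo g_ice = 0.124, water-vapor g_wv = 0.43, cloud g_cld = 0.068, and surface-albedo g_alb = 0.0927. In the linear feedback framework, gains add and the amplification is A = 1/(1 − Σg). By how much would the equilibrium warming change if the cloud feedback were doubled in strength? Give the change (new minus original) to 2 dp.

2.96 °C

Original: g = 0.7147, ΔT = 2.7/(1−0.7147) = 9.4637 °C.
With doubled cloud: g' = 0.7827, ΔT' = 2.7/(1−0.7827) = 12.4252 °C.
Change = 12.4252 − 9.4637 = 2.96 °C.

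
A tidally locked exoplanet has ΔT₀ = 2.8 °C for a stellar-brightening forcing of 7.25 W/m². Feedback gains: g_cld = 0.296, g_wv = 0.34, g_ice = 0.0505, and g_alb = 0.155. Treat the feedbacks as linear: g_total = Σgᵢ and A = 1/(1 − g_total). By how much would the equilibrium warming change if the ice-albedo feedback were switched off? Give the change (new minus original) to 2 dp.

Original: g = 0.8415, ΔT = 2.8/(1−0.8415) = 17.6656 °C.
Without ice-albedo: g' = 0.791, ΔT' = 2.8/(1−0.791) = 13.3971 °C.
Change = 13.3971 − 17.6656 = -4.27 °C.

-4.27 °C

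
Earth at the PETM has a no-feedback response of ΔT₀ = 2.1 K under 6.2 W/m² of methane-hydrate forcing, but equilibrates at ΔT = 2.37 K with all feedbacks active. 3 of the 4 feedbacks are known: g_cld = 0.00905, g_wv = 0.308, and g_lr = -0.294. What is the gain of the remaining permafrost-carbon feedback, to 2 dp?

0.09

Amplification A = ΔT/ΔT₀ = 2.37/2.1 = 1.129.
Total gain g = 1 − 1/A = 1 − 1/1.129 = 0.1143.
Known gains sum to 0.00905 + 0.308 − 0.294 = 0.02305.
g_pf = 0.1143 − 0.02305 = 0.09.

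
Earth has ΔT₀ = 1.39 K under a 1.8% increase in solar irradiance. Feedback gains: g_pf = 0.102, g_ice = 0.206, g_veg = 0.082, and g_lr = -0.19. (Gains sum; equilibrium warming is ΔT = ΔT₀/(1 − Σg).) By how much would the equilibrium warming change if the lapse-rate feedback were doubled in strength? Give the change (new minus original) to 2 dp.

Original: g = 0.2, ΔT = 1.39/(1−0.2) = 1.7375 K.
With doubled lapse-rate: g' = 0.01, ΔT' = 1.39/(1−0.01) = 1.4040 K.
Change = 1.4040 − 1.7375 = -0.33 K.

-0.33 K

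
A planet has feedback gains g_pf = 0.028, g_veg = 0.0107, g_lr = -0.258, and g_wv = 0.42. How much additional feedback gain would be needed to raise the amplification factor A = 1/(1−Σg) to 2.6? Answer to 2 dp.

Current total gain = 0.2007.
Target gain for A = 2.6: g* = 1 − 1/2.6 = 0.6154.
Additional gain needed = 0.6154 − 0.2007 = 0.41.

0.41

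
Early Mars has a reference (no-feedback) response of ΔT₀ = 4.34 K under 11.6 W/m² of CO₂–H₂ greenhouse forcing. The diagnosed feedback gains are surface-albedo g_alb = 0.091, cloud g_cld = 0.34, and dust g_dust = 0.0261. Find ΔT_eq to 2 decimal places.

Total gain g = 0.091 + 0.34 + 0.0261 = 0.4571.
Amplification A = 1/(1 − 0.4571) = 1.842.
ΔT = 4.34 × 1.842 = 7.99 K.

7.99 K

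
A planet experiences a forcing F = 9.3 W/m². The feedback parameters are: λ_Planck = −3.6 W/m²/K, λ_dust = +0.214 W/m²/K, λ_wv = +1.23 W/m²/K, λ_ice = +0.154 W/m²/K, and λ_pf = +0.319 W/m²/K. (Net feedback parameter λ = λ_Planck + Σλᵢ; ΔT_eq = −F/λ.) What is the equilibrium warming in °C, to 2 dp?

Net feedback parameter λ = (−3.6) + (+0.214) + (+1.23) + (+0.154) + (+0.319) = -1.683 W/m²/K.
ΔT = −F/λ = −9.3/(-1.683) = 5.53 °C.

5.53 °C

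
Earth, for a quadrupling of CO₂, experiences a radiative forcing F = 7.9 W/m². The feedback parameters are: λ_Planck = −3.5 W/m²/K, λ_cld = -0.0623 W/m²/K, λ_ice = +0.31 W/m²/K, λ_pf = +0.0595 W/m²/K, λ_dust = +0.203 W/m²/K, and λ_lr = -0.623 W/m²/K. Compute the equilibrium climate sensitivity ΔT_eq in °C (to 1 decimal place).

2.2 °C

Net feedback parameter λ = (−3.5) + (-0.0623) + (+0.31) + (+0.0595) + (+0.203) + (-0.623) = -3.6128 W/m²/K.
ΔT = −F/λ = −7.9/(-3.6128) = 2.2 °C.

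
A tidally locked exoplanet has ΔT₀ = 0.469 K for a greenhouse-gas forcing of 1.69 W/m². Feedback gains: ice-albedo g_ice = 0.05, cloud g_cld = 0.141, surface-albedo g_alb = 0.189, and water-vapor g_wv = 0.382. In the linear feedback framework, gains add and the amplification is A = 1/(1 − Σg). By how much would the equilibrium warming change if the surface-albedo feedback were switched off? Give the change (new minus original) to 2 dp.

Original: g = 0.762, ΔT = 0.469/(1−0.762) = 1.9706 K.
Without surface-albedo: g' = 0.573, ΔT' = 0.469/(1−0.573) = 1.0984 K.
Change = 1.0984 − 1.9706 = -0.87 K.

-0.87 K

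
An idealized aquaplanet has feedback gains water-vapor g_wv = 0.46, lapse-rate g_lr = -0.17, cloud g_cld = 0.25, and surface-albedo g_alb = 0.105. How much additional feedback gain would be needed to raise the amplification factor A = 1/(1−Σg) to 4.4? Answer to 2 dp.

0.13

Current total gain = 0.645.
Target gain for A = 4.4: g* = 1 − 1/4.4 = 0.7727.
Additional gain needed = 0.7727 − 0.645 = 0.13.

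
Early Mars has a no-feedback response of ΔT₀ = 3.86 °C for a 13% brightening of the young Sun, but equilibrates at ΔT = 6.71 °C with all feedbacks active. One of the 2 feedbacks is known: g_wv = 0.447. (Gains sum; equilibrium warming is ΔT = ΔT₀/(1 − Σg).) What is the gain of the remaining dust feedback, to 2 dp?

Amplification A = ΔT/ΔT₀ = 6.71/3.86 = 1.738.
Total gain g = 1 − 1/A = 1 − 1/1.738 = 0.4246.
The known gain is 0.447.
g_dust = 0.4246 − 0.447 = -0.02.

-0.02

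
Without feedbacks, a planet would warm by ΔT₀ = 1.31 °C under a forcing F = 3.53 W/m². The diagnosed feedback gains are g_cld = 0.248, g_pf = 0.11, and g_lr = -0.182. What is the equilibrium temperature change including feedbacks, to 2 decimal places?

Total gain g = 0.248 + 0.11 − 0.182 = 0.176.
Amplification A = 1/(1 − 0.176) = 1.214.
ΔT = 1.31 × 1.214 = 1.59 °C.

1.59 °C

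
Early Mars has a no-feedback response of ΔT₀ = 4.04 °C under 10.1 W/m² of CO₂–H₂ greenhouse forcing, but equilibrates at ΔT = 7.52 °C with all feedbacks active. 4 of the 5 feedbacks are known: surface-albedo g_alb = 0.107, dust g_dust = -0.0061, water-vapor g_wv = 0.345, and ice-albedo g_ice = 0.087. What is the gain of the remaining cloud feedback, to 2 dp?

Amplification A = ΔT/ΔT₀ = 7.52/4.04 = 1.861.
Total gain g = 1 − 1/A = 1 − 1/1.861 = 0.4627.
Known gains sum to 0.107 − 0.0061 + 0.345 + 0.087 = 0.5329.
g_cld = 0.4627 − 0.5329 = -0.07.

-0.07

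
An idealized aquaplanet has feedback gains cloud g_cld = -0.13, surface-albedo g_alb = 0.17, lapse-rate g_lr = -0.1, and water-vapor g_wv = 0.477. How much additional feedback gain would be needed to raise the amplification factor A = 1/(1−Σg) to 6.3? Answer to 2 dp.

0.42

Current total gain = 0.417.
Target gain for A = 6.3: g* = 1 − 1/6.3 = 0.8413.
Additional gain needed = 0.8413 − 0.417 = 0.42.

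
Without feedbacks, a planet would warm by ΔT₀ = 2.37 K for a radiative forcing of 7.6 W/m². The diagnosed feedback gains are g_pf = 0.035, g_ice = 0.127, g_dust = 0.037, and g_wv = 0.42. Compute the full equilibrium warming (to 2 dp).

6.22 K

Total gain g = 0.035 + 0.127 + 0.037 + 0.42 = 0.619.
Amplification A = 1/(1 − 0.619) = 2.625.
ΔT = 2.37 × 2.625 = 6.22 K.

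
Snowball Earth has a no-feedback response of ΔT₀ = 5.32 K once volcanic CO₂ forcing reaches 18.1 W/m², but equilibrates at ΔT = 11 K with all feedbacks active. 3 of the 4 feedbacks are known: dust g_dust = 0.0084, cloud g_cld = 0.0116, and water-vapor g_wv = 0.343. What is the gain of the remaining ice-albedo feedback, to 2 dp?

0.15

Amplification A = ΔT/ΔT₀ = 11/5.32 = 2.068.
Total gain g = 1 − 1/A = 1 − 1/2.068 = 0.5164.
Known gains sum to 0.0084 + 0.0116 + 0.343 = 0.363.
g_ice = 0.5164 − 0.363 = 0.15.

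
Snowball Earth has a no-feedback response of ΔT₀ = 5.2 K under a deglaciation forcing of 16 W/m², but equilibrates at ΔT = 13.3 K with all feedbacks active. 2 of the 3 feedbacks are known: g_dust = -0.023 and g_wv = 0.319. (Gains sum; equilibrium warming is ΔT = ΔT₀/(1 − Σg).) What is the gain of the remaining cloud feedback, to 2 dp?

Amplification A = ΔT/ΔT₀ = 13.3/5.2 = 2.558.
Total gain g = 1 − 1/A = 1 − 1/2.558 = 0.6091.
Known gains sum to -0.023 + 0.319 = 0.296.
g_cld = 0.6091 − 0.296 = 0.31.

0.31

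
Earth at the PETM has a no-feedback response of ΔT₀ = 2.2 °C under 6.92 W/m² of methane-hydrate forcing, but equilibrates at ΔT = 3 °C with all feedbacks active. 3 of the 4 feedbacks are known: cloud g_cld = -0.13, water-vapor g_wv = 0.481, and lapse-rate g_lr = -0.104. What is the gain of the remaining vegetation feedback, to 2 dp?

0.02

Amplification A = ΔT/ΔT₀ = 3/2.2 = 1.364.
Total gain g = 1 − 1/A = 1 − 1/1.364 = 0.2669.
Known gains sum to -0.13 + 0.481 − 0.104 = 0.247.
g_veg = 0.2669 − 0.247 = 0.02.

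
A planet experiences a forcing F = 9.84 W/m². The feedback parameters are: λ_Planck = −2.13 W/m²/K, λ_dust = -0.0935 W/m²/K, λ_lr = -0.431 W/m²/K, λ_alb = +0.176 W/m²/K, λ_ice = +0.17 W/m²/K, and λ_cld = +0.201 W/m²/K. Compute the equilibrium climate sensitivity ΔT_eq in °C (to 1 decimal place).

4.7 °C

Net feedback parameter λ = (−2.13) + (-0.0935) + (-0.431) + (+0.176) + (+0.17) + (+0.201) = -2.1075 W/m²/K.
ΔT = −F/λ = −9.84/(-2.1075) = 4.7 °C.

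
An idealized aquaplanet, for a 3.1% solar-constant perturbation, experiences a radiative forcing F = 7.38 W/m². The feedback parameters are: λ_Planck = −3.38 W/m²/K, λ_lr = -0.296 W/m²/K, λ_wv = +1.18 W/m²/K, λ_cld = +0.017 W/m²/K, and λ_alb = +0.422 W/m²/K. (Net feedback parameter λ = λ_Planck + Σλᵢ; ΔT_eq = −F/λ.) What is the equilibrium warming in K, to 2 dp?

3.59 K

Net feedback parameter λ = (−3.38) + (-0.296) + (+1.18) + (+0.017) + (+0.422) = -2.057 W/m²/K.
ΔT = −F/λ = −7.38/(-2.057) = 3.59 K.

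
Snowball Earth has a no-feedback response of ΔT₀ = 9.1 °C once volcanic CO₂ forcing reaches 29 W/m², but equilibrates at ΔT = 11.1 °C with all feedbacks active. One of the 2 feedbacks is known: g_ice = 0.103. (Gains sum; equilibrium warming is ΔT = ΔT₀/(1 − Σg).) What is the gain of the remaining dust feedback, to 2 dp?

Amplification A = ΔT/ΔT₀ = 11.1/9.1 = 1.22.
Total gain g = 1 − 1/A = 1 − 1/1.22 = 0.1803.
The known gain is 0.103.
g_dust = 0.1803 − 0.103 = 0.08.

0.08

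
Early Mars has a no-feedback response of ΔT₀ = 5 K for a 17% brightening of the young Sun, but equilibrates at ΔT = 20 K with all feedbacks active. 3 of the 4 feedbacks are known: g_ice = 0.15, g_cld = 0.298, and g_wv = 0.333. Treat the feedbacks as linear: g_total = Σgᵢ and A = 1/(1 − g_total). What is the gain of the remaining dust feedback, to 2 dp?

Amplification A = ΔT/ΔT₀ = 20/5 = 4.
Total gain g = 1 − 1/A = 1 − 1/4 = 0.75.
Known gains sum to 0.15 + 0.298 + 0.333 = 0.781.
g_dust = 0.75 − 0.781 = -0.03.

-0.03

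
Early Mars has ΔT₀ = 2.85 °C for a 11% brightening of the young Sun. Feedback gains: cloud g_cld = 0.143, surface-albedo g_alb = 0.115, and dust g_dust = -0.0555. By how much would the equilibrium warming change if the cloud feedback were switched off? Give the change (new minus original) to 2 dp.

Original: g = 0.2025, ΔT = 2.85/(1−0.2025) = 3.5737 °C.
Without cloud: g' = 0.0595, ΔT' = 2.85/(1−0.0595) = 3.0303 °C.
Change = 3.0303 − 3.5737 = -0.54 °C.

-0.54 °C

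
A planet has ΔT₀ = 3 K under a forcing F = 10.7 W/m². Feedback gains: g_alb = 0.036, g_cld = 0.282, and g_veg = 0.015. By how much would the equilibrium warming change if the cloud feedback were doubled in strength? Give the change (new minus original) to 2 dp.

3.29 K

Original: g = 0.333, ΔT = 3/(1−0.333) = 4.4978 K.
With doubled cloud: g' = 0.615, ΔT' = 3/(1−0.615) = 7.7922 K.
Change = 7.7922 − 4.4978 = 3.29 K.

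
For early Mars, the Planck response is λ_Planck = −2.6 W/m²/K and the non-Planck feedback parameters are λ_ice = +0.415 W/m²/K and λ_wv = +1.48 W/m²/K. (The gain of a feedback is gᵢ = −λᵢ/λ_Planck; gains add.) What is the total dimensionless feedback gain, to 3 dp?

Convert to gains: g_ice = 0.415/2.6 = 0.1596; g_wv = 1.48/2.6 = 0.5692.
Total gain g = 0.7288.

0.729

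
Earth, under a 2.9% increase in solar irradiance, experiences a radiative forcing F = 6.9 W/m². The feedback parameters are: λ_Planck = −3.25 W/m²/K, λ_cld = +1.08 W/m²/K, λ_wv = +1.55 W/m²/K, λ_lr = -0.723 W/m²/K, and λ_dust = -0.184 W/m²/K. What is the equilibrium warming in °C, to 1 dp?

4.5 °C

Net feedback parameter λ = (−3.25) + (+1.08) + (+1.55) + (-0.723) + (-0.184) = -1.527 W/m²/K.
ΔT = −F/λ = −6.9/(-1.527) = 4.5 °C.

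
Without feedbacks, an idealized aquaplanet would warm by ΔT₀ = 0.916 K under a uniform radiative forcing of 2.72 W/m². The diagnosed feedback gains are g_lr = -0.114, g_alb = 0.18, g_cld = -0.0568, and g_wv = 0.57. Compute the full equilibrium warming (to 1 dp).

2.2 K

Total gain g = -0.114 + 0.18 − 0.0568 + 0.57 = 0.5792.
Amplification A = 1/(1 − 0.5792) = 2.376.
ΔT = 0.916 × 2.376 = 2.2 K.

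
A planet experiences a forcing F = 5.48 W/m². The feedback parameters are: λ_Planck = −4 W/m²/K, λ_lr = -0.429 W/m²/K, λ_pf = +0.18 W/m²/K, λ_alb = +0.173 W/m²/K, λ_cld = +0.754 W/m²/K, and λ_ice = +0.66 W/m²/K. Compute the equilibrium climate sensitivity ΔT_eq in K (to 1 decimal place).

2.1 K

Net feedback parameter λ = (−4) + (-0.429) + (+0.18) + (+0.173) + (+0.754) + (+0.66) = -2.662 W/m²/K.
ΔT = −F/λ = −5.48/(-2.662) = 2.1 K.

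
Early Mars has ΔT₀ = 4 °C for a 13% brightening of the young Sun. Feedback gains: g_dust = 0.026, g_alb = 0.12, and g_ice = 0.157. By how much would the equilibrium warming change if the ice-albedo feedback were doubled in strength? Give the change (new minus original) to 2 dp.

1.67 °C

Original: g = 0.303, ΔT = 4/(1−0.303) = 5.7389 °C.
With doubled ice-albedo: g' = 0.46, ΔT' = 4/(1−0.46) = 7.4074 °C.
Change = 7.4074 − 5.7389 = 1.67 °C.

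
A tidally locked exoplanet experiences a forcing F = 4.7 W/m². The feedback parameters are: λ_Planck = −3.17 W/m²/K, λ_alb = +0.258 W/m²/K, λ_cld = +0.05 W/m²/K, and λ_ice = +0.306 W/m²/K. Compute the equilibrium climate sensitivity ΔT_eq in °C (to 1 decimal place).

1.8 °C

Net feedback parameter λ = (−3.17) + (+0.258) + (+0.05) + (+0.306) = -2.556 W/m²/K.
ΔT = −F/λ = −4.7/(-2.556) = 1.8 °C.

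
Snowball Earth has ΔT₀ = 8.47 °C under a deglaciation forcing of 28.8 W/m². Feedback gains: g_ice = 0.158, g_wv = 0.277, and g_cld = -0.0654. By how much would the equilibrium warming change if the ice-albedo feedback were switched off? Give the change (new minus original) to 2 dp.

Original: g = 0.3696, ΔT = 8.47/(1−0.3696) = 13.4359 °C.
Without ice-albedo: g' = 0.2116, ΔT' = 8.47/(1−0.2116) = 10.7433 °C.
Change = 10.7433 − 13.4359 = -2.69 °C.

-2.69 °C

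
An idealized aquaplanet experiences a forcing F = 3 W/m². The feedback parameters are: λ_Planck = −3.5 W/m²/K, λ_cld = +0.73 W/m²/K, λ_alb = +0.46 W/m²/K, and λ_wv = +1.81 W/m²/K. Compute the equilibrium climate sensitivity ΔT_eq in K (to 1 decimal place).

Net feedback parameter λ = (−3.5) + (+0.73) + (+0.46) + (+1.81) = -0.5 W/m²/K.
ΔT = −F/λ = −3/(-0.5) = 6.0 K.

6.0 K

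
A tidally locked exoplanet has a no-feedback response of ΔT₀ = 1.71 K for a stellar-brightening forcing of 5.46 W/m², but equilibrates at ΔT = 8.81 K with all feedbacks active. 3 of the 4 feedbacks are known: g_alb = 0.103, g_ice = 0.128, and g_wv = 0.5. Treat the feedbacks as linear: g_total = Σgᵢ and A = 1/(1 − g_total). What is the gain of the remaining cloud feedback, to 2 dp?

Amplification A = ΔT/ΔT₀ = 8.81/1.71 = 5.152.
Total gain g = 1 − 1/A = 1 − 1/5.152 = 0.8059.
Known gains sum to 0.103 + 0.128 + 0.5 = 0.731.
g_cld = 0.8059 − 0.731 = 0.07.

0.07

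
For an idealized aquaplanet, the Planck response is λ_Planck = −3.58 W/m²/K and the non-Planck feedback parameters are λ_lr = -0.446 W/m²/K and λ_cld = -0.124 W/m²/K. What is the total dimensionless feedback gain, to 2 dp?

Convert to gains: g_lr = -0.446/3.58 = -0.1246; g_cld = -0.124/3.58 = -0.03464.
Total gain g = -0.15924.

-0.16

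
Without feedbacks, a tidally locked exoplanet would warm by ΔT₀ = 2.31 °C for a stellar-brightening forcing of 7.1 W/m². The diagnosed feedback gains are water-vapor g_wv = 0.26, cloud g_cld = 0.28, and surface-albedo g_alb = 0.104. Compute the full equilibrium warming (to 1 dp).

6.5 °C

Total gain g = 0.26 + 0.28 + 0.104 = 0.644.
Amplification A = 1/(1 − 0.644) = 2.809.
ΔT = 2.31 × 2.809 = 6.5 °C.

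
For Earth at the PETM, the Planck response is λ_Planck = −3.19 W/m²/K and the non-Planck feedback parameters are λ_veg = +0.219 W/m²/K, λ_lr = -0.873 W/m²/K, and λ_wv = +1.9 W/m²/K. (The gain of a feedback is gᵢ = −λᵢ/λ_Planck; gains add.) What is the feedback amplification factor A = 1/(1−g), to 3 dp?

Convert to gains: g_veg = 0.219/3.19 = 0.06865; g_lr = -0.873/3.19 = -0.2737; g_wv = 1.9/3.19 = 0.5956.
Total gain g = 0.39055.
A = 1/(1 − 0.39055) = 1.641.

1.641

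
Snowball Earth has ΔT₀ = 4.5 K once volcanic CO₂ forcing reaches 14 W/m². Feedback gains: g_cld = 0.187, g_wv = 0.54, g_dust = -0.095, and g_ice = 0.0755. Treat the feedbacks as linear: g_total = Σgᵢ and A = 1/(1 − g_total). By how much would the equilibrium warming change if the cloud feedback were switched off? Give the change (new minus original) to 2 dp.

Original: g = 0.7075, ΔT = 4.5/(1−0.7075) = 15.3846 K.
Without cloud: g' = 0.5205, ΔT' = 4.5/(1−0.5205) = 9.3848 K.
Change = 9.3848 − 15.3846 = -6.00 K.

-6.00 K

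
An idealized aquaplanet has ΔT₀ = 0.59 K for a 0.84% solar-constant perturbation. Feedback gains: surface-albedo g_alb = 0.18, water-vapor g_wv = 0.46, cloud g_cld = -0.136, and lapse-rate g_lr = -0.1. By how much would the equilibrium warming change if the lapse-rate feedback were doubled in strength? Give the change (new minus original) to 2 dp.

-0.14 K

Original: g = 0.404, ΔT = 0.59/(1−0.404) = 0.9899 K.
With doubled lapse-rate: g' = 0.304, ΔT' = 0.59/(1−0.304) = 0.8477 K.
Change = 0.8477 − 0.9899 = -0.14 K.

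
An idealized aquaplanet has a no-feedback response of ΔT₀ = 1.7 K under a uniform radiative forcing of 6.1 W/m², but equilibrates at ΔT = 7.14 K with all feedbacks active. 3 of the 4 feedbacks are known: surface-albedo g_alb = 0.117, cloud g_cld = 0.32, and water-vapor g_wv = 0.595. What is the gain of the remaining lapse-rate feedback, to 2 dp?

Amplification A = ΔT/ΔT₀ = 7.14/1.7 = 4.2.
Total gain g = 1 − 1/A = 1 − 1/4.2 = 0.7619.
Known gains sum to 0.117 + 0.32 + 0.595 = 1.032.
g_lr = 0.7619 − 1.032 = -0.27.

-0.27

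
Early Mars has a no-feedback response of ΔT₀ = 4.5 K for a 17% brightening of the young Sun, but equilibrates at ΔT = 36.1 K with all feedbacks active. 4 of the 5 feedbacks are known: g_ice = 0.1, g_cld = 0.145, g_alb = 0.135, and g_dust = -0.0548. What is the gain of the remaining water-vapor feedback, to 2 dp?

0.55

Amplification A = ΔT/ΔT₀ = 36.1/4.5 = 8.022.
Total gain g = 1 − 1/A = 1 − 1/8.022 = 0.8753.
Known gains sum to 0.1 + 0.145 + 0.135 − 0.0548 = 0.3252.
g_wv = 0.8753 − 0.3252 = 0.55.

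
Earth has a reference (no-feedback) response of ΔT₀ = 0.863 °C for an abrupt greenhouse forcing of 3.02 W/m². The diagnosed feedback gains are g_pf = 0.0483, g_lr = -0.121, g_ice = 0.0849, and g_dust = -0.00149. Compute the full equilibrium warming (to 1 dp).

0.9 °C

Total gain g = 0.0483 − 0.121 + 0.0849 − 0.00149 = 0.01071.
Amplification A = 1/(1 − 0.01071) = 1.011.
ΔT = 0.863 × 1.011 = 0.9 °C.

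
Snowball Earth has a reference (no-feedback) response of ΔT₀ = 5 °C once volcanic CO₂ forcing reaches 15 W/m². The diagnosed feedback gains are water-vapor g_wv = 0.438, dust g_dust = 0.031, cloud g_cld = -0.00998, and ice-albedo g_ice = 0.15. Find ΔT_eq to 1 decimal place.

12.8 °C

Total gain g = 0.438 + 0.031 − 0.00998 + 0.15 = 0.60902.
Amplification A = 1/(1 − 0.60902) = 2.558.
ΔT = 5 × 2.558 = 12.8 °C.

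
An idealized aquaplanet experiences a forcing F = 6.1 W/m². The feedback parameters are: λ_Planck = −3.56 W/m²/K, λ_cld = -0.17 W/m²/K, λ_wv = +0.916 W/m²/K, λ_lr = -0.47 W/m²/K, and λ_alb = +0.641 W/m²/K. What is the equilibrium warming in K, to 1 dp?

2.3 K

Net feedback parameter λ = (−3.56) + (-0.17) + (+0.916) + (-0.47) + (+0.641) = -2.643 W/m²/K.
ΔT = −F/λ = −6.1/(-2.643) = 2.3 K.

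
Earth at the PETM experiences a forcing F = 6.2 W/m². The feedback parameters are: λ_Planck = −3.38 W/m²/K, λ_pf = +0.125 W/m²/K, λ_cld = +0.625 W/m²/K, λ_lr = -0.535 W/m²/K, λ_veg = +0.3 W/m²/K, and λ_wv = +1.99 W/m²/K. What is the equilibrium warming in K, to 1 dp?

Net feedback parameter λ = (−3.38) + (+0.125) + (+0.625) + (-0.535) + (+0.3) + (+1.99) = -0.875 W/m²/K.
ΔT = −F/λ = −6.2/(-0.875) = 7.1 K.

7.1 K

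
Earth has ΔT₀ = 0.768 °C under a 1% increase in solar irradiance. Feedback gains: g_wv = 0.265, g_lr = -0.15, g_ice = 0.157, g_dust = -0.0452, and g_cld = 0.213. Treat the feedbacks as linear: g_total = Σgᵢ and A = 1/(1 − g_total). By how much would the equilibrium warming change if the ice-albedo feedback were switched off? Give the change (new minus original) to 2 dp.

Original: g = 0.4398, ΔT = 0.768/(1−0.4398) = 1.3709 °C.
Without ice-albedo: g' = 0.2828, ΔT' = 0.768/(1−0.2828) = 1.0708 °C.
Change = 1.0708 − 1.3709 = -0.30 °C.

-0.30 °C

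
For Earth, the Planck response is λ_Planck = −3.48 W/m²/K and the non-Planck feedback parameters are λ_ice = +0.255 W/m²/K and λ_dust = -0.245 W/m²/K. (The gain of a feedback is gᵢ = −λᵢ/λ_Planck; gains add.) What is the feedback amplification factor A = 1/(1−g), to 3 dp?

1.003

Convert to gains: g_ice = 0.255/3.48 = 0.07328; g_dust = -0.245/3.48 = -0.0704.
Total gain g = 0.00288.
A = 1/(1 − 0.00288) = 1.003.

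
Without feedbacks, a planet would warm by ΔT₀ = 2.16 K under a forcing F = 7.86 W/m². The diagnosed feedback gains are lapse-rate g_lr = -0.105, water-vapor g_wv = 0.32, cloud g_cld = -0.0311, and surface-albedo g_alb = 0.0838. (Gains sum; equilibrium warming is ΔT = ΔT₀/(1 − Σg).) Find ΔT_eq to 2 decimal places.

2.95 K

Total gain g = -0.105 + 0.32 − 0.0311 + 0.0838 = 0.2677.
Amplification A = 1/(1 − 0.2677) = 1.366.
ΔT = 2.16 × 1.366 = 2.95 K.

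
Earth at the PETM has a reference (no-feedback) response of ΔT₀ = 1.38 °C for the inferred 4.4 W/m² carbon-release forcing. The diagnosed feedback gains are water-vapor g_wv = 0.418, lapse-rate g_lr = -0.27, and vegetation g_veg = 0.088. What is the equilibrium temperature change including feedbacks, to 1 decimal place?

1.8 °C

Total gain g = 0.418 − 0.27 + 0.088 = 0.236.
Amplification A = 1/(1 − 0.236) = 1.309.
ΔT = 1.38 × 1.309 = 1.8 °C.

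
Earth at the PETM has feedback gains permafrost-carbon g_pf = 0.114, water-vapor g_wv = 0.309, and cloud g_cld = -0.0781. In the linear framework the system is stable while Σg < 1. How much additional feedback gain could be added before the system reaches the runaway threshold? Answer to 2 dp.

Current total gain = 0.114 + 0.309 − 0.0781 = 0.3449.
Margin to runaway = 1 − 0.3449 = 0.66.

0.66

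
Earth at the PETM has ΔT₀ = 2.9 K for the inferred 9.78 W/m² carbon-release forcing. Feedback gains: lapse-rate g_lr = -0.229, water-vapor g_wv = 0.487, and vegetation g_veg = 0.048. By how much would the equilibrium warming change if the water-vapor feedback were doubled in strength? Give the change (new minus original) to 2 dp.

Original: g = 0.306, ΔT = 2.9/(1−0.306) = 4.1787 K.
With doubled water-vapor: g' = 0.793, ΔT' = 2.9/(1−0.793) = 14.0097 K.
Change = 14.0097 − 4.1787 = 9.83 K.

9.83 K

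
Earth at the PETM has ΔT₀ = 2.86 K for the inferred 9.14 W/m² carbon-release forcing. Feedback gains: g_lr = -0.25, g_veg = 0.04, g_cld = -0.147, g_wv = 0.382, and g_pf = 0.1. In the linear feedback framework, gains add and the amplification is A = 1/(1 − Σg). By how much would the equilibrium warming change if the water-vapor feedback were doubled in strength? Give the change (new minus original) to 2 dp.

Original: g = 0.125, ΔT = 2.86/(1−0.125) = 3.2686 K.
With doubled water-vapor: g' = 0.507, ΔT' = 2.86/(1−0.507) = 5.8012 K.
Change = 5.8012 − 3.2686 = 2.53 K.

2.53 K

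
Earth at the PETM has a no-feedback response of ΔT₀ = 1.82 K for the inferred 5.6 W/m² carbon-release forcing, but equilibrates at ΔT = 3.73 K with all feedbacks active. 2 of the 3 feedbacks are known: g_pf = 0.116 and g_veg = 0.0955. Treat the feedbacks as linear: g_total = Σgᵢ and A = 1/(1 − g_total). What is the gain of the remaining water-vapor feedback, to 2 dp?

0.30

Amplification A = ΔT/ΔT₀ = 3.73/1.82 = 2.049.
Total gain g = 1 − 1/A = 1 − 1/2.049 = 0.512.
Known gains sum to 0.116 + 0.0955 = 0.2115.
g_wv = 0.512 − 0.2115 = 0.30.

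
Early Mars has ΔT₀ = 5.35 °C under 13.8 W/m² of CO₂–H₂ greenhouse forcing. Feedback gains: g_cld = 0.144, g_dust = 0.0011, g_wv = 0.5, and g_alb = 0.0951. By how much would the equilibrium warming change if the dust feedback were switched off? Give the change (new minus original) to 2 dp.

Original: g = 0.7402, ΔT = 5.35/(1−0.7402) = 20.5928 °C.
Without dust: g' = 0.7391, ΔT' = 5.35/(1−0.7391) = 20.5059 °C.
Change = 20.5059 − 20.5928 = -0.09 °C.

-0.09 °C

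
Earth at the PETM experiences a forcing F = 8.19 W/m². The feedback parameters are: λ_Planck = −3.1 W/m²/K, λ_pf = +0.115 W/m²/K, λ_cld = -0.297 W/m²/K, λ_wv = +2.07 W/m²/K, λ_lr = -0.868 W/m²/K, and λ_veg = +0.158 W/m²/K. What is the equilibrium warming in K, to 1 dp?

Net feedback parameter λ = (−3.1) + (+0.115) + (-0.297) + (+2.07) + (-0.868) + (+0.158) = -1.922 W/m²/K.
ΔT = −F/λ = −8.19/(-1.922) = 4.3 K.

4.3 K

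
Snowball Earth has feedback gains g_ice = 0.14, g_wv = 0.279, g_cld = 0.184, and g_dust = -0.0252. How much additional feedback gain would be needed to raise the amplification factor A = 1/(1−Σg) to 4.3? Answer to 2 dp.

0.19

Current total gain = 0.5778.
Target gain for A = 4.3: g* = 1 − 1/4.3 = 0.7674.
Additional gain needed = 0.7674 − 0.5778 = 0.19.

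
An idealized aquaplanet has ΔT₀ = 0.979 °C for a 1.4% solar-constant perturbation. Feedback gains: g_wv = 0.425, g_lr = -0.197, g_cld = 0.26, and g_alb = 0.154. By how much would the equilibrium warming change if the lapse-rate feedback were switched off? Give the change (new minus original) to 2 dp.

3.35 °C

Original: g = 0.642, ΔT = 0.979/(1−0.642) = 2.7346 °C.
Without lapse-rate: g' = 0.839, ΔT' = 0.979/(1−0.839) = 6.0807 °C.
Change = 6.0807 − 2.7346 = 3.35 °C.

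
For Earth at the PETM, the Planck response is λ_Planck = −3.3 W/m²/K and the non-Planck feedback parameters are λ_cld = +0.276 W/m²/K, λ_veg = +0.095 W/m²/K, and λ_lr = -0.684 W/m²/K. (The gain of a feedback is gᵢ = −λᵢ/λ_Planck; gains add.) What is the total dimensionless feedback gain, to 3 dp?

Convert to gains: g_cld = 0.276/3.3 = 0.08364; g_veg = 0.095/3.3 = 0.02879; g_lr = -0.684/3.3 = -0.2073.
Total gain g = -0.09487.

-0.095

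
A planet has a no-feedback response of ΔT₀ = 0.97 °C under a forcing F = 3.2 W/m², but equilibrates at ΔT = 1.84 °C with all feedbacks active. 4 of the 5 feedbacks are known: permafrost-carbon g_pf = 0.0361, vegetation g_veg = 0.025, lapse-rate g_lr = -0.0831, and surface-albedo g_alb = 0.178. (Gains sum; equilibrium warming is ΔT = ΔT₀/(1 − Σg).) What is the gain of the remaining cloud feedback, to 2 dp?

Amplification A = ΔT/ΔT₀ = 1.84/0.97 = 1.897.
Total gain g = 1 − 1/A = 1 − 1/1.897 = 0.4729.
Known gains sum to 0.0361 + 0.025 − 0.0831 + 0.178 = 0.156.
g_cld = 0.4729 − 0.156 = 0.32.

0.32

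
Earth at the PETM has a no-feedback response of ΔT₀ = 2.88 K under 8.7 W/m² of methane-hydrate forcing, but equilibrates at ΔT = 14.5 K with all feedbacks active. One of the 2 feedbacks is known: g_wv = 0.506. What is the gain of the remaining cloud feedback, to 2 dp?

Amplification A = ΔT/ΔT₀ = 14.5/2.88 = 5.035.
Total gain g = 1 − 1/A = 1 − 1/5.035 = 0.8014.
The known gain is 0.506.
g_cld = 0.8014 − 0.506 = 0.30.

0.30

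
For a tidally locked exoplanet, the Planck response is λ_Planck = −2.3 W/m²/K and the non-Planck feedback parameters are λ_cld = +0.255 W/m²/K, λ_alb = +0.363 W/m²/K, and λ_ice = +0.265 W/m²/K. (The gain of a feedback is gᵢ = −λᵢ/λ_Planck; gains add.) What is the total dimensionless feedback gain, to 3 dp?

Convert to gains: g_cld = 0.255/2.3 = 0.1109; g_alb = 0.363/2.3 = 0.1578; g_ice = 0.265/2.3 = 0.1152.
Total gain g = 0.3839.

0.384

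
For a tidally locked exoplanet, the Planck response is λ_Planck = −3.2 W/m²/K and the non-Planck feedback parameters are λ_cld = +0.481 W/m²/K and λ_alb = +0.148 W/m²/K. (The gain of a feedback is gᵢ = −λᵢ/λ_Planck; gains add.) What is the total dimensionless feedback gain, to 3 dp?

0.197

Convert to gains: g_cld = 0.481/3.2 = 0.1503; g_alb = 0.148/3.2 = 0.04625.
Total gain g = 0.19655.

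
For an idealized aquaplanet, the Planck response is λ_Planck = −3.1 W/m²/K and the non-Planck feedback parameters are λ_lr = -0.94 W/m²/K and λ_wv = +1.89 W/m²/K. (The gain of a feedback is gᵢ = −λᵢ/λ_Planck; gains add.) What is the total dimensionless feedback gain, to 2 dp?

Convert to gains: g_lr = -0.94/3.1 = -0.3032; g_wv = 1.89/3.1 = 0.6097.
Total gain g = 0.3065.

0.31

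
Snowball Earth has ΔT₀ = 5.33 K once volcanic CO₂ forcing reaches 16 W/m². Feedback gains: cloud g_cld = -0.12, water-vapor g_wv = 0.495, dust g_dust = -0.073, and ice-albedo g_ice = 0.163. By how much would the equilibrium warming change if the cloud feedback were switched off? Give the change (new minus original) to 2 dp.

Original: g = 0.465, ΔT = 5.33/(1−0.465) = 9.9626 K.
Without cloud: g' = 0.585, ΔT' = 5.33/(1−0.585) = 12.8434 K.
Change = 12.8434 − 9.9626 = 2.88 K.

2.88 K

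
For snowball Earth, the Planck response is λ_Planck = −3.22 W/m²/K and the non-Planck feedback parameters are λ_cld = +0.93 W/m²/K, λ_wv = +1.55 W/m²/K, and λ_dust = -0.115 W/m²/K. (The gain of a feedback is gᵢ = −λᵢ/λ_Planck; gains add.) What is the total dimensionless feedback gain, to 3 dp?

0.734

Convert to gains: g_cld = 0.93/3.22 = 0.2888; g_wv = 1.55/3.22 = 0.4814; g_dust = -0.115/3.22 = -0.03571.
Total gain g = 0.73449.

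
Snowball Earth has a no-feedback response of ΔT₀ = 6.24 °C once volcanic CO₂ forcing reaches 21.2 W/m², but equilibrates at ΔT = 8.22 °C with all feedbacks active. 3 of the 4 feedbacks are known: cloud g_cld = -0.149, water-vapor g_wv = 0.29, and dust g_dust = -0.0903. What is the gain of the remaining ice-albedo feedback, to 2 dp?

Amplification A = ΔT/ΔT₀ = 8.22/6.24 = 1.317.
Total gain g = 1 − 1/A = 1 − 1/1.317 = 0.2407.
Known gains sum to -0.149 + 0.29 − 0.0903 = 0.0507.
g_ice = 0.2407 − 0.0507 = 0.19.

0.19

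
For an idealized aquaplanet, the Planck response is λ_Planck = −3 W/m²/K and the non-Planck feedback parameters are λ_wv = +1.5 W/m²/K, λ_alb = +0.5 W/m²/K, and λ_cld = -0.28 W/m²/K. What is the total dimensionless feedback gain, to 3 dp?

Convert to gains: g_wv = 1.5/3 = 0.5; g_alb = 0.5/3 = 0.1667; g_cld = -0.28/3 = -0.09333.
Total gain g = 0.57337.

0.573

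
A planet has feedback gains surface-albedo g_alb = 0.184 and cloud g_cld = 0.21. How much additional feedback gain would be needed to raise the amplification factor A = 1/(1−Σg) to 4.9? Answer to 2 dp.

Current total gain = 0.394.
Target gain for A = 4.9: g* = 1 − 1/4.9 = 0.7959.
Additional gain needed = 0.7959 − 0.394 = 0.40.

0.40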